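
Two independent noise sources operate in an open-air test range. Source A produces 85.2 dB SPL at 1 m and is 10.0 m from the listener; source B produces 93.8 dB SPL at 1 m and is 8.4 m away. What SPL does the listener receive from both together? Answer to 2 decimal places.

75.72 dB SPL

At the listener: L_A = 85.2 − 20·log₁₀(10.0) = 65.200 dB; L_B = 93.8 − 20·log₁₀(8.4) = 75.314 dB.
Combined: 10·log₁₀(10^(65.200/10)+10^(75.314/10)) = 75.72 dB SPL.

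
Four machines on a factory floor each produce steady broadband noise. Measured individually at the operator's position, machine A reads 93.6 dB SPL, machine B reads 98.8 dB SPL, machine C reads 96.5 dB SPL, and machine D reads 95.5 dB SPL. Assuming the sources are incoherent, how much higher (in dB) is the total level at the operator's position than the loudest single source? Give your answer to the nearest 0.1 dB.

Incoherent sources sum as intensities:
L_total = 10·log₁₀(10^(93.6/10) + 10^(98.8/10) + 10^(96.5/10) + 10^(95.5/10)) = 102.53 dB SPL.
Excess over the loudest (98.8 dB): 102.53 − 98.8 = 3.7 dB.

3.7 dB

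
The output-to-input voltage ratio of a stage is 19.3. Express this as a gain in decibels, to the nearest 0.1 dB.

Voltage is an amplitude quantity, so gain = 20·log₁₀(V_out/V_in).
20·log₁₀(19.3) = 25.7 dB.

25.7 dB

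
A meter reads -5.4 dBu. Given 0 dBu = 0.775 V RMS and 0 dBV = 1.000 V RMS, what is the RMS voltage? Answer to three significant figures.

V = 0.775 V × 10^(-5.4/20).
= 0.775 × 0.5370 = 0.416 V.

0.416 V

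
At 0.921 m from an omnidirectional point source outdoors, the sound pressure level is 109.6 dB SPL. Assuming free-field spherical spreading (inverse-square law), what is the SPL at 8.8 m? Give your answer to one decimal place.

90.0 dB SPL

Free-field point source: level drops by 20·log₁₀ of the distance ratio.
ΔL = −20·log₁₀(8.8/0.921) = -19.60 dB, so L₂ = 109.6 + (-19.60) = 90.0 dB SPL.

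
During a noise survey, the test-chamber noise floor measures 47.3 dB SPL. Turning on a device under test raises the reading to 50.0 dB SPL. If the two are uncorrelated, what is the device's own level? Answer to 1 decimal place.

46.7 dB SPL

Remove the background by subtracting linear intensities:
L_src = 10·log₁₀(10^(50.0/10) − 10^(47.3/10)) = 10·log₁₀(46300) = 46.7 dB SPL.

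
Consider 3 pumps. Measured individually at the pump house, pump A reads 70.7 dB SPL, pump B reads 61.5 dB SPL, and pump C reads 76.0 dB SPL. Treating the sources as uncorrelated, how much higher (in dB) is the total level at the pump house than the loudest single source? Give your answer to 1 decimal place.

1.2 dB

Incoherent sources sum as intensities:
L_total = 10·log₁₀(10^(70.7/10) + 10^(61.5/10) + 10^(76.0/10)) = 77.24 dB SPL.
Excess over the loudest (76.0 dB): 77.24 − 76.0 = 1.2 dB.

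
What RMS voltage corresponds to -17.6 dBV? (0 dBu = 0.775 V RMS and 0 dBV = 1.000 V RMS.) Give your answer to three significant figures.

0.132 V

V = 1.000 V × 10^(-17.6/20).
= 1.000 × 0.1318 = 0.132 V.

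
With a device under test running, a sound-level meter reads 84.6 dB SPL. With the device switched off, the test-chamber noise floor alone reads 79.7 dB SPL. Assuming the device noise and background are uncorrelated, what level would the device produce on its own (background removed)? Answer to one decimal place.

Remove the background by subtracting linear intensities:
L_src = 10·log₁₀(10^(84.6/10) − 10^(79.7/10)) = 10·log₁₀(195100000) = 82.9 dB SPL.

82.9 dB SPL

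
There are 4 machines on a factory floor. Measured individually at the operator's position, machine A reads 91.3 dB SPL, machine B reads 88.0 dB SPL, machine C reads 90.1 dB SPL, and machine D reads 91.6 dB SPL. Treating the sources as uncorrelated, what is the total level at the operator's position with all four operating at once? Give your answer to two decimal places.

96.48 dB SPL

Uncorrelated sources add in intensity (power), not in dB.
L_total = 10·log₁₀(10^(91.3/10) + 10^(88.0/10) + 10^(90.1/10) + 10^(91.6/10)) = 10·log₁₀(4449000000) = 96.48 dB SPL.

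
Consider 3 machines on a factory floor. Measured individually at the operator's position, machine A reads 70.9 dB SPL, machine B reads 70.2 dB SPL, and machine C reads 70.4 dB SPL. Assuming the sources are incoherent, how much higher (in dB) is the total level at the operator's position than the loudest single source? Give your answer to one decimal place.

Add the sources as powers (linear), then convert back to dB:
L_total = 10·log₁₀(10^(70.9/10) + 10^(70.2/10) + 10^(70.4/10)) = 75.28 dB SPL.
Excess over the loudest (70.9 dB): 75.28 − 70.9 = 4.4 dB.

4.4 dB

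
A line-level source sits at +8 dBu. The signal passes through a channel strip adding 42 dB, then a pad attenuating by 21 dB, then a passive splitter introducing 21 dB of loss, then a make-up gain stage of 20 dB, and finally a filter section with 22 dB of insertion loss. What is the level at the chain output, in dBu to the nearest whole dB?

+6 dBu

Gain stages sum in dB:
+8 + 42 − 21 − 21 + 20 − 22 = +6 dBu.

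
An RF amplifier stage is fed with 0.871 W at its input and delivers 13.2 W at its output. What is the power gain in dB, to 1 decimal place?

For a power ratio, dB = 10·log₁₀(P₂/P₁).
10·log₁₀(13.2/0.871) = 10·log₁₀(15.15) = 11.8 dB.

11.8 dB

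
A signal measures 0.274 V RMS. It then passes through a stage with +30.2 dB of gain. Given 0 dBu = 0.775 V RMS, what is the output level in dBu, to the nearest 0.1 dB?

+21.2 dBu

Input level: 20·log₁₀(0.274/0.775) = -9.03 dBu.
Output: -9.03 + 30.2 = +21.2 dBu.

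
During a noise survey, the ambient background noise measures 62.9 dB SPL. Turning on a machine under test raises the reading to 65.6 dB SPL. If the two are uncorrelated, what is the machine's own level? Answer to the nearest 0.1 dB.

Background correction is a power subtraction:
L_src = 10·log₁₀(10^(65.6/10) − 10^(62.9/10)) = 10·log₁₀(1681000) = 62.3 dB SPL.

62.3 dB SPL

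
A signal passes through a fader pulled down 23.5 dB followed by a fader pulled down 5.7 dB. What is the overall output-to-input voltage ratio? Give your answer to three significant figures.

0.0347

Net gain = (−23.5) + (−5.7) = -29.2 dB.
Voltage ratio = 10^(-29.2/20) = 0.0347.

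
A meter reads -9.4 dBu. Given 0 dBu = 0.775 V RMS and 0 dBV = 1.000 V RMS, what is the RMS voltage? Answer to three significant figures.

0.263 V

V = 0.775 V × 10^(-9.4/20).
= 0.775 × 0.3388 = 0.263 V.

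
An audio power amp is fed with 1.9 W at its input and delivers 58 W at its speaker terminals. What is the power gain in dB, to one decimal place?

For a power ratio, dB = 10·log₁₀(P₂/P₁).
10·log₁₀(58/1.9) = 10·log₁₀(30.53) = 14.8 dB.

14.8 dB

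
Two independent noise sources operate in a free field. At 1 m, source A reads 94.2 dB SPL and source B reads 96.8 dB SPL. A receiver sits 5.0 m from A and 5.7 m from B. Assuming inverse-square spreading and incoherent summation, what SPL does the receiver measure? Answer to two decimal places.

84.02 dB SPL

At the listener: L_A = 94.2 − 20·log₁₀(5.0) = 80.221 dB; L_B = 96.8 − 20·log₁₀(5.7) = 81.683 dB.
Combined: 10·log₁₀(10^(80.221/10)+10^(81.683/10)) = 84.02 dB SPL.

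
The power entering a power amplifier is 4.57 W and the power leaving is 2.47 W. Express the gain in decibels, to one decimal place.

For a power ratio, dB = 10·log₁₀(P₂/P₁).
10·log₁₀(2.47/4.57) = 10·log₁₀(0.5405) = -2.7 dB.

-2.7 dB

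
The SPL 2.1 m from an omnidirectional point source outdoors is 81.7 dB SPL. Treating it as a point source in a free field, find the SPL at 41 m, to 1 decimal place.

55.9 dB SPL

Free-field point source: level drops by 20·log₁₀ of the distance ratio.
ΔL = −20·log₁₀(41/2.1) = -25.81 dB, so L₂ = 81.7 + (-25.81) = 55.9 dB SPL.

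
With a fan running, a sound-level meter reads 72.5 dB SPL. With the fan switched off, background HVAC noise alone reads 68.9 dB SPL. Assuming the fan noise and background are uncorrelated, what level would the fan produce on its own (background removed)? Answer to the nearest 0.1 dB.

Background correction is a power subtraction:
L_src = 10·log₁₀(10^(72.5/10) − 10^(68.9/10)) = 10·log₁₀(10020000) = 70.0 dB SPL.

70.0 dB SPL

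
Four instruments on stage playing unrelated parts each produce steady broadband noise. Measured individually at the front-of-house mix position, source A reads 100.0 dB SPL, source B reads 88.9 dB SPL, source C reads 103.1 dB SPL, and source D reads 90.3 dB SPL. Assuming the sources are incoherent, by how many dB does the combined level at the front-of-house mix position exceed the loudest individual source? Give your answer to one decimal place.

Incoherent sources sum as intensities:
L_total = 10·log₁₀(10^(100.0/10) + 10^(88.9/10) + 10^(103.1/10) + 10^(90.3/10)) = 105.09 dB SPL.
Excess over the loudest (103.1 dB): 105.09 − 103.1 = 2.0 dB.

2.0 dB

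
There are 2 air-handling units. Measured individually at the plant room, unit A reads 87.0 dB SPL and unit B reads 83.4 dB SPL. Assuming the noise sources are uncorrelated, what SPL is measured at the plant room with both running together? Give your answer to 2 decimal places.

Add the sources as powers (linear), then convert back to dB:
L_total = 10·log₁₀(10^(87.0/10) + 10^(83.4/10)) = 10·log₁₀(720000000) = 88.57 dB SPL.

88.57 dB SPL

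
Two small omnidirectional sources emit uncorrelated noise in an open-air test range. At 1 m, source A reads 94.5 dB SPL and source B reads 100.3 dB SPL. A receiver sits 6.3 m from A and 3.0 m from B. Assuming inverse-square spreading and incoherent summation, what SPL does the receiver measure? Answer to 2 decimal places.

91.01 dB SPL

At the listener: L_A = 94.5 − 20·log₁₀(6.3) = 78.513 dB; L_B = 100.3 − 20·log₁₀(3.0) = 90.758 dB.
Combined: 10·log₁₀(10^(78.513/10)+10^(90.758/10)) = 91.01 dB SPL.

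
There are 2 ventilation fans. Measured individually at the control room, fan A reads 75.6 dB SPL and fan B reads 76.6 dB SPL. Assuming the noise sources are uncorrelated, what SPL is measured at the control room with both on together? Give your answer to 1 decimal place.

Uncorrelated sources add in intensity (power), not in dB.
L_total = 10·log₁₀(10^(75.6/10) + 10^(76.6/10)) = 10·log₁₀(82020000) = 79.1 dB SPL.

79.1 dB SPL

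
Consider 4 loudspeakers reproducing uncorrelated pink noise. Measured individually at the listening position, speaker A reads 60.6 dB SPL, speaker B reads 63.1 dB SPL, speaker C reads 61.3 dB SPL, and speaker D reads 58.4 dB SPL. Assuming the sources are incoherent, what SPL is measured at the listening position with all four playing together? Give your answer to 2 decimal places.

67.19 dB SPL

Incoherent sources sum as intensities:
L_total = 10·log₁₀(10^(60.6/10) + 10^(63.1/10) + 10^(61.3/10) + 10^(58.4/10)) = 10·log₁₀(5231000) = 67.19 dB SPL.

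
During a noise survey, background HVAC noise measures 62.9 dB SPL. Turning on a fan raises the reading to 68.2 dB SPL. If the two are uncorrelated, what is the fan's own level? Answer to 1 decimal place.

66.7 dB SPL

Remove the background by subtracting linear intensities:
L_src = 10·log₁₀(10^(68.2/10) − 10^(62.9/10)) = 10·log₁₀(4657000) = 66.7 dB SPL.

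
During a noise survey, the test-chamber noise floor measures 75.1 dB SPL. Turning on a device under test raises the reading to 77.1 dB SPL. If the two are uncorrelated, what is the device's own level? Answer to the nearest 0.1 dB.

Remove the background by subtracting linear intensities:
L_src = 10·log₁₀(10^(77.1/10) − 10^(75.1/10)) = 10·log₁₀(18930000) = 72.8 dB SPL.

72.8 dB SPL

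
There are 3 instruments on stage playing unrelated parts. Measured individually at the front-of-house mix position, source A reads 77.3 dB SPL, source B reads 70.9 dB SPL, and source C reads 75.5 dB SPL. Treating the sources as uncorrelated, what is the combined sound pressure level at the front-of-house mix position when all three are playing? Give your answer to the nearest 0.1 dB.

80.1 dB SPL

Add the sources as powers (linear), then convert back to dB:
L_total = 10·log₁₀(10^(77.3/10) + 10^(70.9/10) + 10^(75.5/10)) = 10·log₁₀(101500000) = 80.1 dB SPL.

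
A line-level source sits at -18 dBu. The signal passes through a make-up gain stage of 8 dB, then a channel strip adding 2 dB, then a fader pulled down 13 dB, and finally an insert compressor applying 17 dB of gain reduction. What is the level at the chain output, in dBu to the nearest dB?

-38 dBu

Cascaded gains and losses add directly in dB.
-18 + 8 + 2 − 13 − 17 = -38 dBu.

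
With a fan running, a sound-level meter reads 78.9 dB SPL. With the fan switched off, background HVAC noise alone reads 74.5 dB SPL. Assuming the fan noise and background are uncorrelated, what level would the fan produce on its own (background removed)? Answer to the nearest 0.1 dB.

Remove the background by subtracting linear intensities:
L_src = 10·log₁₀(10^(78.9/10) − 10^(74.5/10)) = 10·log₁₀(49440000) = 76.9 dB SPL.

76.9 dB SPL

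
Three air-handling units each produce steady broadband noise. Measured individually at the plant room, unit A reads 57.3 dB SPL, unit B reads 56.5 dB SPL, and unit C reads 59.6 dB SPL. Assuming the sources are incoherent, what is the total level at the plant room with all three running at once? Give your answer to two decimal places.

Uncorrelated sources add in intensity (power), not in dB.
L_total = 10·log₁₀(10^(57.3/10) + 10^(56.5/10) + 10^(59.6/10)) = 10·log₁₀(1896000) = 62.78 dB SPL.

62.78 dB SPL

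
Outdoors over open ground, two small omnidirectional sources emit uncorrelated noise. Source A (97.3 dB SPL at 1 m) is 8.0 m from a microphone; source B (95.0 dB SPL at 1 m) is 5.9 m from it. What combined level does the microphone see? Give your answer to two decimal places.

82.42 dB SPL

At the listener: L_A = 97.3 − 20·log₁₀(8.0) = 79.238 dB; L_B = 95.0 − 20·log₁₀(5.9) = 79.583 dB.
Combined: 10·log₁₀(10^(79.238/10)+10^(79.583/10)) = 82.42 dB SPL.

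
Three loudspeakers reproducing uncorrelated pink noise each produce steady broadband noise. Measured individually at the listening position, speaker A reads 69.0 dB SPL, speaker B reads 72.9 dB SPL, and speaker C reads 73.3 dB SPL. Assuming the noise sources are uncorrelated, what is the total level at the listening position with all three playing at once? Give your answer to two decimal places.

Uncorrelated sources add in intensity (power), not in dB.
L_total = 10·log₁₀(10^(69.0/10) + 10^(72.9/10) + 10^(73.3/10)) = 10·log₁₀(48820000) = 76.89 dB SPL.

76.89 dB SPL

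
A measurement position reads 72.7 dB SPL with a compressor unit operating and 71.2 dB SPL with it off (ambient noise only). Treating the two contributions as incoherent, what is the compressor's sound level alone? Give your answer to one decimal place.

67.4 dB SPL

Remove the background by subtracting linear intensities:
L_src = 10·log₁₀(10^(72.7/10) − 10^(71.2/10)) = 10·log₁₀(5438000) = 67.4 dB SPL.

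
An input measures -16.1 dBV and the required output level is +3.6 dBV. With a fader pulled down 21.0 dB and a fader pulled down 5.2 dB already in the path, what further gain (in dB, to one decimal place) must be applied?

The required make-up gain is the shortfall in the dB sum.
G = +3.6 − (-16.1) + 21.0 + 5.2 = 45.9 dB.

45.9 dB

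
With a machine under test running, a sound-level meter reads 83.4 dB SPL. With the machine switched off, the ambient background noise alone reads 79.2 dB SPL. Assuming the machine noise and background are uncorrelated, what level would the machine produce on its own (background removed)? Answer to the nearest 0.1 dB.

81.3 dB SPL

Background correction is a power subtraction:
L_src = 10·log₁₀(10^(83.4/10) − 10^(79.2/10)) = 10·log₁₀(135600000) = 81.3 dB SPL.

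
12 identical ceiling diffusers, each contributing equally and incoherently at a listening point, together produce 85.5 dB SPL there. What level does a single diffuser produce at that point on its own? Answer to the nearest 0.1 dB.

74.7 dB SPL

12 equal incoherent sources add 10·log₁₀(12) = 10.79 dB over one source.
L_one = 85.5 − 10.79 = 74.7 dB SPL.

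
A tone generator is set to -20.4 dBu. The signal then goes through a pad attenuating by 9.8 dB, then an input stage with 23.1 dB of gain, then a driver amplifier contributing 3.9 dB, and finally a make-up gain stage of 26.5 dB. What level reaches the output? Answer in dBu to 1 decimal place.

Cascaded gains and losses add directly in dB.
-20.4 − 9.8 + 23.1 + 3.9 + 26.5 = +23.3 dBu.

+23.3 dBu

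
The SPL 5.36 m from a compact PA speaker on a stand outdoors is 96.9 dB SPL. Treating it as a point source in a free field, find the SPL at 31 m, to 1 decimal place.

For a point source in a free field, ΔL = −20·log₁₀(d₂/d₁).
ΔL = −20·log₁₀(31/5.36) = -15.24 dB, so L₂ = 96.9 + (-15.24) = 81.7 dB SPL.

81.7 dB SPL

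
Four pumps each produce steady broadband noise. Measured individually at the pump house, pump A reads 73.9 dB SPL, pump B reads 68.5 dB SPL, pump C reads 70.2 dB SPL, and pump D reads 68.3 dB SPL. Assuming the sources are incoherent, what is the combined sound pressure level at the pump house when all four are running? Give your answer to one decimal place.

76.9 dB SPL

Uncorrelated sources add in intensity (power), not in dB.
L_total = 10·log₁₀(10^(73.9/10) + 10^(68.5/10) + 10^(70.2/10) + 10^(68.3/10)) = 10·log₁₀(48860000) = 76.9 dB SPL.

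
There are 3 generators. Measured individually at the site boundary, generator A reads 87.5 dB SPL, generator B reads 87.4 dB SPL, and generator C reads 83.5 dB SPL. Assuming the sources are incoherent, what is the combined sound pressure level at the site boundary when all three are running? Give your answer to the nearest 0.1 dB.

Uncorrelated sources add in intensity (power), not in dB.
L_total = 10·log₁₀(10^(87.5/10) + 10^(87.4/10) + 10^(83.5/10)) = 10·log₁₀(1336000000) = 91.3 dB SPL.

91.3 dB SPL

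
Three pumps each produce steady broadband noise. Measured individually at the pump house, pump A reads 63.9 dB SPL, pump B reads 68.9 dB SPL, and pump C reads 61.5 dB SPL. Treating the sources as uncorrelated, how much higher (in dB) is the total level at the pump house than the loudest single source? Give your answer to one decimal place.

Incoherent sources sum as intensities:
L_total = 10·log₁₀(10^(63.9/10) + 10^(68.9/10) + 10^(61.5/10)) = 70.66 dB SPL.
Excess over the loudest (68.9 dB): 70.66 − 68.9 = 1.8 dB.

1.8 dB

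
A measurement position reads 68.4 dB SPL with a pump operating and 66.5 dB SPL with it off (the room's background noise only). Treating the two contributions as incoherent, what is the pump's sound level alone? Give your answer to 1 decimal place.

Subtract intensities: L_src = 10·log₁₀(10^(L_total/10) − 10^(L_bg/10)).
L_src = 10·log₁₀(10^(68.4/10) − 10^(66.5/10)) = 10·log₁₀(2451000) = 63.9 dB SPL.

63.9 dB SPL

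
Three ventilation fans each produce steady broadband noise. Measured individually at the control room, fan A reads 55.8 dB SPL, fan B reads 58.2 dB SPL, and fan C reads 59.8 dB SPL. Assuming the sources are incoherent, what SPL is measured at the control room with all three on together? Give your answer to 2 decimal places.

63.00 dB SPL

Incoherent sources sum as intensities:
L_total = 10·log₁₀(10^(55.8/10) + 10^(58.2/10) + 10^(59.8/10)) = 10·log₁₀(1996000) = 63.00 dB SPL.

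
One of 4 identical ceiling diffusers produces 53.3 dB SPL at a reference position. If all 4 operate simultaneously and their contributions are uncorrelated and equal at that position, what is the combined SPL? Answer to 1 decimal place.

59.3 dB SPL

4 equal incoherent sources raise the level by 10·log₁₀(4) = 6.02 dB.
L_total = 53.3 + 6.02 = 59.3 dB SPL.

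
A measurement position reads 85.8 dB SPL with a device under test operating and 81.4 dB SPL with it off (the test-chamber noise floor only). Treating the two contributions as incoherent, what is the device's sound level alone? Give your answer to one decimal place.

83.8 dB SPL

Remove the background by subtracting linear intensities:
L_src = 10·log₁₀(10^(85.8/10) − 10^(81.4/10)) = 10·log₁₀(242200000) = 83.8 dB SPL.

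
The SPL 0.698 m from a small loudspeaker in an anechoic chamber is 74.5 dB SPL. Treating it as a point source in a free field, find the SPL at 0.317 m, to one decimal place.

81.4 dB SPL

For a point source in a free field, ΔL = −20·log₁₀(d₂/d₁).
ΔL = −20·log₁₀(0.317/0.698) = 6.86 dB, so L₂ = 74.5 + (6.86) = 81.4 dB SPL.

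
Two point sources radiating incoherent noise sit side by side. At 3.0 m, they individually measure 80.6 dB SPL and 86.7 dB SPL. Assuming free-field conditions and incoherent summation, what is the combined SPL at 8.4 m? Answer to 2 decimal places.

Combined at 3.0 m: 10·log₁₀(10^(80.6/10)+10^(86.7/10)) = 87.653 dB SPL.
Then apply −20·log₁₀(8.4/3.0) = -8.943 dB → 78.71 dB SPL.

78.71 dB SPL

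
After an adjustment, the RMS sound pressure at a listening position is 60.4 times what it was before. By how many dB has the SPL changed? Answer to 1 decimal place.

35.6 dB

Sound pressure is an amplitude quantity: ΔL = 20·log₁₀(p₂/p₁).
20·log₁₀(60.4) = 35.6 dB.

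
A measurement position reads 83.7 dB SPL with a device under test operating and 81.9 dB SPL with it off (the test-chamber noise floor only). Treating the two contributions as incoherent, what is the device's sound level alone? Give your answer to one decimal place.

79.0 dB SPL

Subtract intensities: L_src = 10·log₁₀(10^(L_total/10) − 10^(L_bg/10)).
L_src = 10·log₁₀(10^(83.7/10) − 10^(81.9/10)) = 10·log₁₀(79540000) = 79.0 dB SPL.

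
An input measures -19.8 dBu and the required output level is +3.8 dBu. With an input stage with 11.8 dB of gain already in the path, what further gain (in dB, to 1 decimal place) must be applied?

The required make-up gain is the shortfall in the dB sum.
G = +3.8 − (-19.8) − 11.8 = 11.8 dB.

11.8 dB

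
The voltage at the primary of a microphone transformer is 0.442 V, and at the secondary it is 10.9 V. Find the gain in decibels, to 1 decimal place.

27.8 dB

Voltage ratio → dB uses the 20·log₁₀ form:
20·log₁₀(10.9/0.442) = 20·log₁₀(24.66) = 27.8 dB.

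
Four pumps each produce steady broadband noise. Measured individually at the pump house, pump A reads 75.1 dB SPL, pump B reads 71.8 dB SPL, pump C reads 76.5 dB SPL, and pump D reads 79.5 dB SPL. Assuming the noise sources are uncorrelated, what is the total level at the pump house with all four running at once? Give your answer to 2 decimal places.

Add the sources as powers (linear), then convert back to dB:
L_total = 10·log₁₀(10^(75.1/10) + 10^(71.8/10) + 10^(76.5/10) + 10^(79.5/10)) = 10·log₁₀(181300000) = 82.58 dB SPL.

82.58 dB SPL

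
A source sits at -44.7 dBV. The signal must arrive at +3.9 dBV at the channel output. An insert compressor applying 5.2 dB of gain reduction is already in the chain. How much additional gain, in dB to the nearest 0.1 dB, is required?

53.8 dB

The required make-up gain is the shortfall in the dB sum.
G = +3.9 − (-44.7) + 5.2 = 53.8 dB.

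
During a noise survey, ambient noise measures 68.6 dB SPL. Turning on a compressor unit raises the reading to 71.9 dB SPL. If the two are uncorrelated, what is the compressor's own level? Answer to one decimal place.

Subtract intensities: L_src = 10·log₁₀(10^(L_total/10) − 10^(L_bg/10)).
L_src = 10·log₁₀(10^(71.9/10) − 10^(68.6/10)) = 10·log₁₀(8244000) = 69.2 dB SPL.

69.2 dB SPL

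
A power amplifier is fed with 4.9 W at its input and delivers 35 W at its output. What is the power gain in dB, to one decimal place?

8.5 dB

For a power ratio, dB = 10·log₁₀(P₂/P₁).
10·log₁₀(35/4.9) = 10·log₁₀(7.143) = 8.5 dB.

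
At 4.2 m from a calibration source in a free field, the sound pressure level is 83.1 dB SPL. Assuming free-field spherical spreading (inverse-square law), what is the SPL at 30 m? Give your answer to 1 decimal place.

66.0 dB SPL

For a point source in a free field, ΔL = −20·log₁₀(d₂/d₁).
ΔL = −20·log₁₀(30/4.2) = -17.08 dB, so L₂ = 83.1 + (-17.08) = 66.0 dB SPL.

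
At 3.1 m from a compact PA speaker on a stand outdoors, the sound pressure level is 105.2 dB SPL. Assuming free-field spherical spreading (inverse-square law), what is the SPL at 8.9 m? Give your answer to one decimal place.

96.0 dB SPL

For a point source in a free field, ΔL = −20·log₁₀(d₂/d₁).
ΔL = −20·log₁₀(8.9/3.1) = -9.16 dB, so L₂ = 105.2 + (-9.16) = 96.0 dB SPL.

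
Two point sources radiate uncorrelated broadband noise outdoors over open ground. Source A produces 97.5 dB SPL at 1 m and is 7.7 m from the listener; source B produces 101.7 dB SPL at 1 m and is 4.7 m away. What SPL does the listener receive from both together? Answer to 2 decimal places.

88.83 dB SPL

At the listener: L_A = 97.5 − 20·log₁₀(7.7) = 79.770 dB; L_B = 101.7 − 20·log₁₀(4.7) = 88.258 dB.
Combined: 10·log₁₀(10^(79.770/10)+10^(88.258/10)) = 88.83 dB SPL.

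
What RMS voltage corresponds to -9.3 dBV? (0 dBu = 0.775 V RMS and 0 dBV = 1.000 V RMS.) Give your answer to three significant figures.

0.343 V

V = 1.000 V × 10^(-9.3/20).
= 1.000 × 0.3428 = 0.343 V.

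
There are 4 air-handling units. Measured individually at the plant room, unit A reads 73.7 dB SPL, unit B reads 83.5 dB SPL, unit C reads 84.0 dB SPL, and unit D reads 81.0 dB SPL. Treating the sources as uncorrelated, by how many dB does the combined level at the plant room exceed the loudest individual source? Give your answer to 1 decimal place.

Uncorrelated sources add in intensity (power), not in dB.
L_total = 10·log₁₀(10^(73.7/10) + 10^(83.5/10) + 10^(84.0/10) + 10^(81.0/10)) = 87.95 dB SPL.
Excess over the loudest (84.0 dB): 87.95 − 84.0 = 4.0 dB.

4.0 dB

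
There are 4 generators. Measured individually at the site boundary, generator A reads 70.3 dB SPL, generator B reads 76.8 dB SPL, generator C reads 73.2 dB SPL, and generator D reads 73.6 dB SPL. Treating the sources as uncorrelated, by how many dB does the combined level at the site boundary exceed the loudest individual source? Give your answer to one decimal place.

3.3 dB

Add the sources as powers (linear), then convert back to dB:
L_total = 10·log₁₀(10^(70.3/10) + 10^(76.8/10) + 10^(73.2/10) + 10^(73.6/10)) = 80.10 dB SPL.
Excess over the loudest (76.8 dB): 80.10 − 76.8 = 3.3 dB.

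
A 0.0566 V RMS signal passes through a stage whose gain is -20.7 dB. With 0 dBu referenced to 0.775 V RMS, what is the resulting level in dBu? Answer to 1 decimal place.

-43.4 dBu

Input level: 20·log₁₀(0.0566/0.775) = -22.73 dBu.
Output: -22.73 − 20.7 = -43.4 dBu.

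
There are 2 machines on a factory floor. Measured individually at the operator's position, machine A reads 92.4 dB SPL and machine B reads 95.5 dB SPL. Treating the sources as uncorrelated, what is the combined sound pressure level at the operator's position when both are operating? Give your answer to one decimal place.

Uncorrelated sources add in intensity (power), not in dB.
L_total = 10·log₁₀(10^(92.4/10) + 10^(95.5/10)) = 10·log₁₀(5286000000) = 97.2 dB SPL.

97.2 dB SPL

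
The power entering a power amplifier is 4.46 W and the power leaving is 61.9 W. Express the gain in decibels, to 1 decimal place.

For a power ratio, dB = 10·log₁₀(P₂/P₁).
10·log₁₀(61.9/4.46) = 10·log₁₀(13.88) = 11.4 dB.

11.4 dB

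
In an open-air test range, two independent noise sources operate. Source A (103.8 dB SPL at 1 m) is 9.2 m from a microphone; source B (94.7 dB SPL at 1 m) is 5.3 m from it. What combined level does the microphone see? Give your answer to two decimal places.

At the listener: L_A = 103.8 − 20·log₁₀(9.2) = 84.524 dB; L_B = 94.7 − 20·log₁₀(5.3) = 80.214 dB.
Combined: 10·log₁₀(10^(84.524/10)+10^(80.214/10)) = 85.89 dB SPL.

85.89 dB SPL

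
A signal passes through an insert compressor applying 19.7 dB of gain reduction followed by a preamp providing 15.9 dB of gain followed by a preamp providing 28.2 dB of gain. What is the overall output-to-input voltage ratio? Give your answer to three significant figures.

Net gain = (−19.7) + 15.9 + 28.2 = 24.4 dB.
Voltage ratio = 10^(24.4/20) = 16.6.

16.6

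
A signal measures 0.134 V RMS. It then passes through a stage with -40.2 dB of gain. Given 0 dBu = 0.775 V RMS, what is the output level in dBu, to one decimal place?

-55.4 dBu

Input level: 20·log₁₀(0.134/0.775) = -15.24 dBu.
Output: -15.24 − 40.2 = -55.4 dBu.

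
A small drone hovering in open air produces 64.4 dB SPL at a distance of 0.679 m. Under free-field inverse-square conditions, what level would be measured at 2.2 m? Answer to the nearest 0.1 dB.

Inverse-square spreading gives ΔL = −20·log₁₀(d₂/d₁).
ΔL = −20·log₁₀(2.2/0.679) = -10.21 dB, so L₂ = 64.4 + (-10.21) = 54.2 dB SPL.

54.2 dB SPL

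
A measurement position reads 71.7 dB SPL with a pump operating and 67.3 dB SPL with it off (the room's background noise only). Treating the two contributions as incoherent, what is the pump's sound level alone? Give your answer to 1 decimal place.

69.7 dB SPL

Subtract intensities: L_src = 10·log₁₀(10^(L_total/10) − 10^(L_bg/10)).
L_src = 10·log₁₀(10^(71.7/10) − 10^(67.3/10)) = 10·log₁₀(9421000) = 69.7 dB SPL.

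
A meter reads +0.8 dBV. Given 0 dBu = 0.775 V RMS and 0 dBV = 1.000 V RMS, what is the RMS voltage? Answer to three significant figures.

V = 1.000 V × 10^(+0.8/20).
= 1.000 × 1.096 = 1.10 V.

1.10 V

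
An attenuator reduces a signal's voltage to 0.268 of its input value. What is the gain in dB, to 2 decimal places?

For a voltage ratio, dB = 20·log₁₀(V₂/V₁).
20·log₁₀(0.268) = -11.44 dB.

-11.44 dB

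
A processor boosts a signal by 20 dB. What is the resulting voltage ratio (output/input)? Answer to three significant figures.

Voltage ratio = 10^(dB/20).
10^(20/20) = 10^(1.000) = 10.0.

10.0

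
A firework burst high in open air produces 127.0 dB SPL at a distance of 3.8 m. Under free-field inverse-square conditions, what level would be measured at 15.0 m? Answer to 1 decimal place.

For a point source in a free field, ΔL = −20·log₁₀(d₂/d₁).
ΔL = −20·log₁₀(15.0/3.8) = -11.93 dB, so L₂ = 127.0 + (-11.93) = 115.1 dB SPL.

115.1 dB SPL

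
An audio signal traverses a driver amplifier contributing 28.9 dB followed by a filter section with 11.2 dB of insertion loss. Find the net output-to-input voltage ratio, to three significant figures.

7.67

Net gain = 28.9 + (−11.2) = 17.7 dB.
Voltage ratio = 10^(17.7/20) = 7.67.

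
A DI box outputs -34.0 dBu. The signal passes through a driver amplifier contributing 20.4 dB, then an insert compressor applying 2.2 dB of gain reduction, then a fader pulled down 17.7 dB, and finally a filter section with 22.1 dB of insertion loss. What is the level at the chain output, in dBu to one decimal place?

Gain stages sum in dB:
-34.0 + 20.4 − 2.2 − 17.7 − 22.1 = -55.6 dBu.

-55.6 dBu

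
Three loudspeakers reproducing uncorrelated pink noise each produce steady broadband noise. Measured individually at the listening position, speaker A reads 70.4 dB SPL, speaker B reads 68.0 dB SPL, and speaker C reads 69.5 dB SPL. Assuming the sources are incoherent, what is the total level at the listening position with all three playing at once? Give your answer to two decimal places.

Incoherent sources sum as intensities:
L_total = 10·log₁₀(10^(70.4/10) + 10^(68.0/10) + 10^(69.5/10)) = 10·log₁₀(26190000) = 74.18 dB SPL.

74.18 dB SPL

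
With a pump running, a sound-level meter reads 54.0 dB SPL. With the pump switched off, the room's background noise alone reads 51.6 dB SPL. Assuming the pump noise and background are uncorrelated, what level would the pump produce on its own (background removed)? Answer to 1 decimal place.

Background correction is a power subtraction:
L_src = 10·log₁₀(10^(54.0/10) − 10^(51.6/10)) = 10·log₁₀(106600) = 50.3 dB SPL.

50.3 dB SPL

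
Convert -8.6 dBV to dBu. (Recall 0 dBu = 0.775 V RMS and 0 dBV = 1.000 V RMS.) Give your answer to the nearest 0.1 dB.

-6.4 dBu

The offset between the scales is 20·log₁₀(0.775/1.000) = −2.214 dB.
So dBu = -8.6 + 2.214 = -6.4 dBu.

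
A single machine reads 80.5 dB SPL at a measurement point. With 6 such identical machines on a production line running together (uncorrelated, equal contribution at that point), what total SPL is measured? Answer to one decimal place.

6 equal incoherent sources raise the level by 10·log₁₀(6) = 7.78 dB.
L_total = 80.5 + 7.78 = 88.3 dB SPL.

88.3 dB SPL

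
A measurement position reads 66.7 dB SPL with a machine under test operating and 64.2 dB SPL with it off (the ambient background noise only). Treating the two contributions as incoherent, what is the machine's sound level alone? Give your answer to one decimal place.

Background correction is a power subtraction:
L_src = 10·log₁₀(10^(66.7/10) − 10^(64.2/10)) = 10·log₁₀(2047000) = 63.1 dB SPL.

63.1 dB SPL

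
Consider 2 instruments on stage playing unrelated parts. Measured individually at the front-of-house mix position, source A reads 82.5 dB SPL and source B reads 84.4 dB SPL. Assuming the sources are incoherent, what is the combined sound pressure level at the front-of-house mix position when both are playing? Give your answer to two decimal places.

86.56 dB SPL

Incoherent sources sum as intensities:
L_total = 10·log₁₀(10^(82.5/10) + 10^(84.4/10)) = 10·log₁₀(453300000) = 86.56 dB SPL.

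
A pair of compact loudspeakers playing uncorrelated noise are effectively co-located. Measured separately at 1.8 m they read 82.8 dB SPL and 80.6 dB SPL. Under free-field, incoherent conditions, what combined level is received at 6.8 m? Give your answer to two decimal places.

73.30 dB SPL

Combined at 1.8 m: 10·log₁₀(10^(82.8/10)+10^(80.6/10)) = 84.848 dB SPL.
Then apply −20·log₁₀(6.8/1.8) = -11.545 dB → 73.30 dB SPL.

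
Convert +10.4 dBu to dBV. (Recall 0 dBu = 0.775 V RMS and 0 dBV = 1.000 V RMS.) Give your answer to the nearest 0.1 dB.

+8.2 dBV

The offset between the scales is 20·log₁₀(0.775/1.000) = −2.214 dB.
So dBV = +10.4 − 2.214 = +8.2 dBV.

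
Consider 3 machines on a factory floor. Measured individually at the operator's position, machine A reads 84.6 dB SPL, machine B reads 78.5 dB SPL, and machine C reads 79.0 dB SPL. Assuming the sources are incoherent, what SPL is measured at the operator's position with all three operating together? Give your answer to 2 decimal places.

Incoherent sources sum as intensities:
L_total = 10·log₁₀(10^(84.6/10) + 10^(78.5/10) + 10^(79.0/10)) = 10·log₁₀(438600000) = 86.42 dB SPL.

86.42 dB SPL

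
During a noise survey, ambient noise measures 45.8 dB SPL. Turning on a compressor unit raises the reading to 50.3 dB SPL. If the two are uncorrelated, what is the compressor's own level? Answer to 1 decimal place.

Background correction is a power subtraction:
L_src = 10·log₁₀(10^(50.3/10) − 10^(45.8/10)) = 10·log₁₀(69130) = 48.4 dB SPL.

48.4 dB SPL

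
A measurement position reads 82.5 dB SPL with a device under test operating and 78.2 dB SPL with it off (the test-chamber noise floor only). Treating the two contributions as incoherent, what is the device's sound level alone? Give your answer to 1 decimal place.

80.5 dB SPL

Background correction is a power subtraction:
L_src = 10·log₁₀(10^(82.5/10) − 10^(78.2/10)) = 10·log₁₀(111800000) = 80.5 dB SPL.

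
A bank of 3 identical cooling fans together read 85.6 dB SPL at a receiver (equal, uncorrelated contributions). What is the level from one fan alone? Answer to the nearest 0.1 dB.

80.8 dB SPL

3 equal incoherent sources add 10·log₁₀(3) = 4.77 dB over one source.
L_one = 85.6 − 4.77 = 80.8 dB SPL.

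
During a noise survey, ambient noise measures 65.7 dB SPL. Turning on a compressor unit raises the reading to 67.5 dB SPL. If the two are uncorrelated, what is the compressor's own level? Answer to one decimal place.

Subtract intensities: L_src = 10·log₁₀(10^(L_total/10) − 10^(L_bg/10)).
L_src = 10·log₁₀(10^(67.5/10) − 10^(65.7/10)) = 10·log₁₀(1908000) = 62.8 dB SPL.

62.8 dB SPL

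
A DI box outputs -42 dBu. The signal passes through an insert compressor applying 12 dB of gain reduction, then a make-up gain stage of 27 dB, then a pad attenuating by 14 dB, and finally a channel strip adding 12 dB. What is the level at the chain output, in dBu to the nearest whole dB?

-29 dBu

Gain stages sum in dB:
-42 − 12 + 27 − 14 + 12 = -29 dBu.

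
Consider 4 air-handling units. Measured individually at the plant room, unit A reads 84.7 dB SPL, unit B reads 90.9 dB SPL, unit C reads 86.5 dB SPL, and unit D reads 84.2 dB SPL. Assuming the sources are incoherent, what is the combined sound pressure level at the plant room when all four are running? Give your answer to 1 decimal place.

Incoherent sources sum as intensities:
L_total = 10·log₁₀(10^(84.7/10) + 10^(90.9/10) + 10^(86.5/10) + 10^(84.2/10)) = 10·log₁₀(2235000000) = 93.5 dB SPL.

93.5 dB SPL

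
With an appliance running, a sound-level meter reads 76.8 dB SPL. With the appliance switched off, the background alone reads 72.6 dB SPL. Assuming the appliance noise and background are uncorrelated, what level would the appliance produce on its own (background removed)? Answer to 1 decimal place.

Remove the background by subtracting linear intensities:
L_src = 10·log₁₀(10^(76.8/10) − 10^(72.6/10)) = 10·log₁₀(29670000) = 74.7 dB SPL.

74.7 dB SPL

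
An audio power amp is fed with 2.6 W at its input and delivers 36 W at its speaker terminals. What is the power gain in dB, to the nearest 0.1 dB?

For a power ratio, dB = 10·log₁₀(P₂/P₁).
10·log₁₀(36/2.6) = 10·log₁₀(13.85) = 11.4 dB.

11.4 dB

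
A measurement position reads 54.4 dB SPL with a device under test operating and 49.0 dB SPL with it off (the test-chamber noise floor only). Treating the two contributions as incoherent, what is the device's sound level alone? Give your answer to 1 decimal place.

Remove the background by subtracting linear intensities:
L_src = 10·log₁₀(10^(54.4/10) − 10^(49.0/10)) = 10·log₁₀(196000) = 52.9 dB SPL.

52.9 dB SPL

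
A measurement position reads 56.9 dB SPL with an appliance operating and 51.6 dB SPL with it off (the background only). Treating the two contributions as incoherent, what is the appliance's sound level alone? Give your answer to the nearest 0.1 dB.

Background correction is a power subtraction:
L_src = 10·log₁₀(10^(56.9/10) − 10^(51.6/10)) = 10·log₁₀(345200) = 55.4 dB SPL.

55.4 dB SPL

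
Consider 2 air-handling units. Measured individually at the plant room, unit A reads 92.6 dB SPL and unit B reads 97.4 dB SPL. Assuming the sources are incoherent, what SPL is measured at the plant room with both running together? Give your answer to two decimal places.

Add the sources as powers (linear), then convert back to dB:
L_total = 10·log₁₀(10^(92.6/10) + 10^(97.4/10)) = 10·log₁₀(7315000000) = 98.64 dB SPL.

98.64 dB SPL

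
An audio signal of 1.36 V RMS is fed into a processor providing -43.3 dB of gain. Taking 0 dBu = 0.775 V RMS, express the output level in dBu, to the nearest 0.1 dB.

-38.4 dBu

Input level: 20·log₁₀(1.36/0.775) = 4.88 dBu.
Output: 4.88 − 43.3 = -38.4 dBu.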